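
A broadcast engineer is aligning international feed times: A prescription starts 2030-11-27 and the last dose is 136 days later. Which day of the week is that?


Start: 2030-11-27 (Wednesday)
Step 1 - find target date: add 136 days
  2030-11-27 + 136 days = 2031-04-12
Step 2 - day of week:
  136 mod 7 = 3
  Wednesday + 3 days -> Saturday
Result: Saturday (2031-04-12)

Saturday


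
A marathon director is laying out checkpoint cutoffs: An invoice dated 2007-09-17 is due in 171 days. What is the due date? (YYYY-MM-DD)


Start: 2007-09-17
Adding 171 days
Days remaining in September: 13
After September: 158 days still to add
October 2007: 31 days, 127 remaining
November 2007: 30 days, 97 remaining
December 2007: 31 days, 66 remaining
January 2008: 31 days, 35 remaining
Result: 2008-03-06

2008-03-06


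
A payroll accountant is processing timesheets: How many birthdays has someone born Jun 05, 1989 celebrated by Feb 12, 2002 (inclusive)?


Birth: 1989-06-05
Reference: 2002-02-12
Year difference: 2002 - 1989 = 13
Has birthday (06-05) occurred by 02-12? No
Birthday not yet reached this year -> subtract 1
Age in full years: 12

12


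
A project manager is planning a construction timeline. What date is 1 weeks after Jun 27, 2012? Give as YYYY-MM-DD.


Start: 2012-06-27
Weeks to add: 1
Convert to days: 1 x 7 = 7 days
Add 7 days to 2012-06-27
Result: 2012-07-04

2012-07-04


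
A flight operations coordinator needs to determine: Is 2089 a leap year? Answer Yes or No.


Year: 2089
Divisible by 4? 2089 / 4 = 522.25 -> No
Not divisible by 4, so NOT a leap year

No


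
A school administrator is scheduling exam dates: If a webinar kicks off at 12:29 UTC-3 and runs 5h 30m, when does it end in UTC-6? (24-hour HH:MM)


Start: 12:29 in UTC-3
Step 1 - add duration:
  minutes: 29 + 30 = 59
  hours: 12 + 5 + 0 = 17
  end in UTC-3: 17:59
Step 2 - convert UTC-3 -> UTC-6:
  offset difference: -6 - (-3) = -3 hours
  17 + (-3) = 14 -> mod 24 = 14
Result: 14:59 in UTC-6

14:59


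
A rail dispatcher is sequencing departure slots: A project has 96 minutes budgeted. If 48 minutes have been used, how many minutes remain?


Total budget: 96 minutes
Time used: 48 minutes
Remaining: 96 - 48 = 48 minutes
Percent used: 50.0%
Percent remaining: 50.0%

48


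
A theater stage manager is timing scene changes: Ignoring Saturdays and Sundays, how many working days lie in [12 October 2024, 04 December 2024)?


Start: 2024-10-12 (Saturday)
End (exclusive): 2024-12-04 (Wednesday)
Total calendar days: 53
Full weeks: 53 // 7 = 7 -> 35 weekdays
Remaining 4 days starting on Saturday:
  Sat(-), Sun(-), Mon(w), Tue(w) -> 2 weekdays
Total business days: 35 + 2 = 37

37


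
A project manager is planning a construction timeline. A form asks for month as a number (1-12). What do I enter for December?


Calendar month order:
11. November
12. December <--
December is month number 12

12


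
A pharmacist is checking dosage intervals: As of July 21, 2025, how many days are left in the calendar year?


Start: July 21, 2025
End: December 31, 2025
Days left in July: 10
August: 31
September: 30
October: 31
November: 30
... plus remaining months
Sum of remaining months: 153
Total: 10 + 153 = 163

163


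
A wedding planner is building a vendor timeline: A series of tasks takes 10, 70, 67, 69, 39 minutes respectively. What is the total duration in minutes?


Durations: 10, 70, 67, 69, 39
Running sum: 10
+ 70 = 80
+ 67 = 147
+ 69 = 216
+ 39 = 255
Total duration: 255 minutes
That is 4 hours and 15 minutes

255


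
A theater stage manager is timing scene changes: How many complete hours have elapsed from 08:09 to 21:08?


Start: 08:09
End: 21:08
Hour difference: 21 - 8 = 13 hours
Minute difference: 8 - 9 = -1 minutes
Total minutes: 779
Complete hours: 779 / 60 = 12 (remainder 59)

12


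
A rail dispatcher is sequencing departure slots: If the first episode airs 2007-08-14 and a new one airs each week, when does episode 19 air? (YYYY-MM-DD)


First occurrence: 2007-08-14 (occurrence 1)
Each occurrence is 7 days after the previous.
Occurrence 19 is 18 weeks after the first.
18 weeks = 126 days
2007-08-14 + 126 days = 2007-12-18

2007-12-18


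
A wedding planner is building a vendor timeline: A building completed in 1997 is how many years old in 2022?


Birth year: 1997
Current year: 2022
Age = current year - birth year
Age = 2022 - 1997 = 25

25


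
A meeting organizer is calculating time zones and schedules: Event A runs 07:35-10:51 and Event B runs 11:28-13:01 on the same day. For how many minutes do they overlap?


Interval A: [455, 651] minutes from midnight
Interval B: [688, 781] minutes from midnight
Overlap start = max(455, 688) = 688
Overlap end = min(651, 781) = 651
End <= start, so the intervals do not overlap: 0 minutes

0


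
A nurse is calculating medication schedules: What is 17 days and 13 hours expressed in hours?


Days: 17
Extra hours: 13
Hours per day: 24
Days to hours: 17 x 24 = 408
Total: 408 + 13 = 421

421


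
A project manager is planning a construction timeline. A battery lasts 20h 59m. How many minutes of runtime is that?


Hours: 20
Extra minutes: 59
Minutes per hour: 60
Hours to minutes: 20 x 60 = 1200
Total: 1200 + 59 = 1259

1259


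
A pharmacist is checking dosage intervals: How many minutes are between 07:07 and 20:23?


Start time: 07:07 = 427 minutes from midnight
End time: 20:23 = 1223 minutes from midnight
Difference: 1223 - 427 = 796 minutes
That is 13 hours and 16 minutes

796


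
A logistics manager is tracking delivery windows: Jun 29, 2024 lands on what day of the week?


Date: 2024-06-29
January 1, 2024 is a Monday
Day of year: 181
Offset from Jan 1: 180 days
180 mod 7 = 5
Result: Saturday

Saturday


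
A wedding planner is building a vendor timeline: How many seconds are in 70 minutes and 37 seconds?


Minutes: 70
Seconds: 37
Convert minutes to seconds: 70 x 60 = 4200
Add remaining seconds: 4200 + 37 = 4237

4237


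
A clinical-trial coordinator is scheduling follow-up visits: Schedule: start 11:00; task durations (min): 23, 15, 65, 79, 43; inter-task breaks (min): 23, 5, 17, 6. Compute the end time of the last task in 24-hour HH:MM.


Start: 11:00 = 660 min from midnight
  after task 1 (23 min): 11:23
  after break (23 min): 11:46
  after task 2 (15 min): 12:01
  after break (5 min): 12:06
  after task 3 (65 min): 13:11
  after break (17 min): 13:28
  after task 4 (79 min): 14:47
  after break (6 min): 14:53
  after task 5 (43 min): 15:36
Total elapsed: 276 minutes
End time: 15:36

15:36


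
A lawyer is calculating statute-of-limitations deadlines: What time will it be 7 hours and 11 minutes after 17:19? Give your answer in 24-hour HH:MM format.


Start time: 17:19
Adding: 7 hours 11 minutes
Minutes: 19 + 11 = 30
Hours: 17 + 7 + 0 = 24
Hour wraparound: 24 mod 24 = 0
Result: 00:30

00:30


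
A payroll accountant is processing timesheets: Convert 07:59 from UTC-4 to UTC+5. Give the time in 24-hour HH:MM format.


Local time: 07:59 at UTC-4 (offset -4h)
Target zone: UTC+5 (offset 5h)
Difference: 5 - (-4) = 9 hours
Calculation: 7 + (9) = 16
Result: 16:59

16:59


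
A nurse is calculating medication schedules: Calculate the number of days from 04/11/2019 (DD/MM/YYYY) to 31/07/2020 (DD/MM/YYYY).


Start date: 2019-11-04
End date: 2020-07-31
Nov 2019: +27 days
Dec 2019: +31 days
Jan 2020: +31 days
... (6 more months)
Total: 270 days

270


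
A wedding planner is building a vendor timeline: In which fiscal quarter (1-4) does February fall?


Month: February (month 2)
Q1: January-March (months 1-3)
Q2: April-June (months 4-6)
Q3: July-September (months 7-9)
Q4: October-December (months 10-12)
Month 2 falls in Q1

1


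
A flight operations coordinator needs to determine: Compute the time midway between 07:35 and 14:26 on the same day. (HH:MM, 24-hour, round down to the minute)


Start time: 07:35 = 455 minutes from midnight
End time: 14:26 = 866 minutes from midnight
Sum: 455 + 866 = 1321
Midpoint: 1321 / 2 = 660 minutes
Convert: 660 / 60 = 11 hours, 0 minutes
Result: 11:00

11:00


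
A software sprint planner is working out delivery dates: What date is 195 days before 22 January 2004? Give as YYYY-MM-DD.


Start: 2004-01-22
Subtracting 195 days
Days already passed in January: 22
After going back through January: 173 more days to subtract
December 2003: 31 days, 142 remaining
November 2003: 30 days, 112 remaining
October 2003: 31 days, 81 remaining
September 2003: 30 days, 51 remaining
Result: 2003-07-11

2003-07-11


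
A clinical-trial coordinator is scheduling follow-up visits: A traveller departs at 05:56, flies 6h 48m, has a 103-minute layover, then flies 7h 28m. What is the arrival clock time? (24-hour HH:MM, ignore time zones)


Depart: 05:56
Leg 1: +408 min -> 12:44
Layover: +103 min -> 14:27
Leg 2: +448 min -> 21:55
Total travel: 959 minutes = 15h 59m
Arrival: 21:55

21:55


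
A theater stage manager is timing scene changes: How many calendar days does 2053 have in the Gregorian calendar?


Year: 2053
Check leap year rules:
Divisible by 4? No
2053 is not a leap year
Days: 365

365


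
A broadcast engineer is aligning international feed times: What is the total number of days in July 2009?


Month: July
Year: 2009
July is a 31-day month
Total: 31 days

31


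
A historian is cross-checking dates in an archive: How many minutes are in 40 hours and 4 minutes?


Hours: 40
Minutes: 4
Convert hours to minutes: 40 x 60 = 2400
Add remaining minutes: 2400 + 4 = 2404

2404


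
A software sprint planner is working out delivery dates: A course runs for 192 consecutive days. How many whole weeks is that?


Total days: 192
Days per week: 7
Division: 192 / 7 = 27 remainder 3
Complete weeks: 27
Remaining days: 3

27


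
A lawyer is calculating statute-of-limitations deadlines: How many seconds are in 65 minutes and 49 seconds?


Minutes: 65
Extra seconds: 49
Seconds per minute: 60
Minutes to seconds: 65 x 60 = 3900
Total: 3900 + 49 = 3949

3949


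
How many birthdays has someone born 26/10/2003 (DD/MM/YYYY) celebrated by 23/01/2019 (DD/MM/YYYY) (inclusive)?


Birth: 2003-10-26
Reference: 2019-01-23
Year difference: 2019 - 2003 = 16
Has birthday (10-26) occurred by 01-23? No
Birthday not yet reached this year -> subtract 1
Age in full years: 15

15


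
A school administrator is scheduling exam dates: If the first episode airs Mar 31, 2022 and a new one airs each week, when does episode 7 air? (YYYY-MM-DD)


First occurrence: 2022-03-31 (occurrence 1)
Each occurrence is 7 days after the previous.
Occurrence 7 is 6 weeks after the first.
6 weeks = 42 days
2022-03-31 + 42 days = 2022-05-12

2022-05-12


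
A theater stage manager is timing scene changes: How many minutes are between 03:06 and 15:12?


Start time: 03:06 = 186 minutes from midnight
End time: 15:12 = 912 minutes from midnight
Difference: 912 - 186 = 726 minutes
That is 12 hours and 6 minutes

726


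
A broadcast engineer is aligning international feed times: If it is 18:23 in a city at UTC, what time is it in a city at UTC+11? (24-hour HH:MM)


Local time: 18:23 at UTC (offset 0h)
Target zone: UTC+11 (offset 11h)
Difference: 11 - (0) = 11 hours
Calculation: 18 + (11) = 29
Wraparound: (29) mod 24 = 5
Result: 05:23

05:23


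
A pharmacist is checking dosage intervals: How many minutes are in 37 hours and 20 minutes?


Hours: 37
Minutes: 20
Convert hours to minutes: 37 x 60 = 2220
Add remaining minutes: 2220 + 20 = 2240

2240


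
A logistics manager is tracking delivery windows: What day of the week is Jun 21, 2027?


Date: 2027-06-21
January 1, 2027 is a Friday
Day of year: 172
Offset from Jan 1: 171 days
171 mod 7 = 3
Result: Monday

Monday


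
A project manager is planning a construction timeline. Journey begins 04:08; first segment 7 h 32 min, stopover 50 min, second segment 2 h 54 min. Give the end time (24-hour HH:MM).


Depart: 04:08
Leg 1: +452 min -> 11:40
Layover: +50 min -> 12:30
Leg 2: +174 min -> 15:24
Total travel: 676 minutes = 11h 16m
Arrival: 15:24

15:24


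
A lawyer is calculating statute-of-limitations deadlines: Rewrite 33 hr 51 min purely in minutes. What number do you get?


Hours: 33
Extra minutes: 51
Minutes per hour: 60
Hours to minutes: 33 x 60 = 1980
Total: 1980 + 51 = 2031

2031


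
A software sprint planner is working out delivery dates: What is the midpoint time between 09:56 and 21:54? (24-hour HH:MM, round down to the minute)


Start time: 09:56 = 596 minutes from midnight
End time: 21:54 = 1314 minutes from midnight
Sum: 596 + 1314 = 1910
Midpoint: 1910 / 2 = 955 minutes
Convert: 955 / 60 = 15 hours, 55 minutes
Result: 15:55

15:55


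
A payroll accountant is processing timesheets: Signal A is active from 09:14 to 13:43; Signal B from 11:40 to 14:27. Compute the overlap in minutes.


Interval A: [554, 823] minutes from midnight
Interval B: [700, 867] minutes from midnight
Overlap start = max(554, 700) = 700
Overlap end = min(823, 867) = 823
Overlap = 823 - 700 = 123 minutes

123


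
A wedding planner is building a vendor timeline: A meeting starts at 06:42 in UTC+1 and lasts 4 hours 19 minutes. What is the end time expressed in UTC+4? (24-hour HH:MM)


Start: 06:42 in UTC+1
Step 1 - add duration:
  minutes: 42 + 19 = 61 (carry 1h)
  hours: 6 + 4 + 1 = 11
  end in UTC+1: 11:01
Step 2 - convert UTC+1 -> UTC+4:
  offset difference: 4 - (1) = 3 hours
  11 + (3) = 14 -> mod 24 = 14
Result: 14:01 in UTC+4

14:01


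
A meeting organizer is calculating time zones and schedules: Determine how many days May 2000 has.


Month: May
Year: 2000
May is a 31-day month
Total: 31 days

31


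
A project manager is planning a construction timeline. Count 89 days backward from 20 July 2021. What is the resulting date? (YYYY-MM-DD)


Start: 2021-07-20
Subtracting 89 days
Days already passed in July: 20
After going back through July: 69 more days to subtract
June 2021: 30 days, 39 remaining
May 2021: 31 days, 8 remaining
April 2021 has 30 days, need 8
Result: 2021-04-22

2021-04-22


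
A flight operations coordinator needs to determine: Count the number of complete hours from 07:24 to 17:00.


Start: 07:24
End: 17:00
Hour difference: 17 - 7 = 10 hours
Minute difference: 0 - 24 = -24 minutes
Total minutes: 576
Complete hours: 576 / 60 = 9 (remainder 36)

9


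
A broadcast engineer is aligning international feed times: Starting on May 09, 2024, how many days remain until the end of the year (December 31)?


Start: May 09, 2024
End: December 31, 2024
Days left in May: 22
June: 30
July: 31
August: 31
September: 30
... plus remaining months
Sum of remaining months: 214
Total: 22 + 214 = 236

236


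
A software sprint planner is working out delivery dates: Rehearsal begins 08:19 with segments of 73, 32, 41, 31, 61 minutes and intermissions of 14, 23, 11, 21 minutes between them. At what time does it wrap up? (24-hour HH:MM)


Start: 08:19 = 499 min from midnight
  after task 1 (73 min): 09:32
  after break (14 min): 09:46
  after task 2 (32 min): 10:18
  after break (23 min): 10:41
  after task 3 (41 min): 11:22
  after break (11 min): 11:33
  after task 4 (31 min): 12:04
  after break (21 min): 12:25
  after task 5 (61 min): 13:26
Total elapsed: 307 minutes
End time: 13:26

13:26


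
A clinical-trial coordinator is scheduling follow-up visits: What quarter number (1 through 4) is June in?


Month: June (month 6)
Q1: January-March (months 1-3)
Q2: April-June (months 4-6)
Q3: July-September (months 7-9)
Q4: October-December (months 10-12)
Month 6 falls in Q2

2


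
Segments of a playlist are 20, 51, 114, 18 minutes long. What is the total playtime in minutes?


Durations: 20, 51, 114, 18
Running sum: 20
+ 51 = 71
+ 114 = 185
+ 18 = 203
Total duration: 203 minutes
That is 3 hours and 23 minutes

203


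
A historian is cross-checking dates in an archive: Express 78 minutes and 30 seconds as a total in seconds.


Minutes: 78
Seconds: 30
Convert minutes to seconds: 78 x 60 = 4680
Add remaining seconds: 4680 + 30 = 4710

4710


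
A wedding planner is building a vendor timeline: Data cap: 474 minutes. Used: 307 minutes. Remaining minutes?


Total budget: 474 minutes
Time used: 307 minutes
Remaining: 474 - 307 = 167 minutes
Percent used: 64.8%
Percent remaining: 35.2%

167


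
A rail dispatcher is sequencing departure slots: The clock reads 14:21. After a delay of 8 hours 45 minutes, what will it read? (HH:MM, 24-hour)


Start time: 14:21
Adding: 8 hours 45 minutes
Minutes: 21 + 45 = 66
Minute overflow: 66 >= 60, so carry 1 hour, minutes = 6
Hours: 14 + 8 + 1 = 23
Result: 23:06

23:06


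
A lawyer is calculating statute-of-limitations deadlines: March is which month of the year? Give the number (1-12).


Calendar month order:
2. February
3. March <--
4. April
March is month number 3

3


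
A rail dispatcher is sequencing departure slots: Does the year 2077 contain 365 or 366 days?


Year: 2077
Check leap year rules:
Divisible by 4? No
2077 is not a leap year
Days: 365

365


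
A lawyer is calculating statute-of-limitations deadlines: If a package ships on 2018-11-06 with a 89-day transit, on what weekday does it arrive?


Start: 2018-11-06 (Tuesday)
Step 1 - find target date: add 89 days
  2018-11-06 + 89 days = 2019-02-03
Step 2 - day of week:
  89 mod 7 = 5
  Tuesday + 5 days -> Sunday
Result: Sunday (2019-02-03)

Sunday


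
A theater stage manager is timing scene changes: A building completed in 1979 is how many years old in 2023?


Birth year: 1979
Current year: 2023
Age = current year - birth year
Age = 2023 - 1979 = 44

44


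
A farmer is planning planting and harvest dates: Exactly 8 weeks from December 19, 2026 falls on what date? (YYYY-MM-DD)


Start: 2026-12-19
Weeks to add: 8
Convert to days: 8 x 7 = 56 days
Add 56 days to 2026-12-19
Result: 2027-02-13

2027-02-13


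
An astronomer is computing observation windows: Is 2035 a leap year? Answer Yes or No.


Year: 2035
Divisible by 4? 2035 / 4 = 508.75 -> No
Not divisible by 4, so NOT a leap year

No


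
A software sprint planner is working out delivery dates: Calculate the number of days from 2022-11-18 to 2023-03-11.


Start date: 2022-11-18
End date: 2023-03-11
Nov 2022: +13 days
Dec 2022: +31 days
Jan 2023: +31 days
Feb 2023: +28 days
Mar 2023: +10 days
Total: 113 days

113


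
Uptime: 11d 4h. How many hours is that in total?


Days: 11
Extra hours: 4
Hours per day: 24
Days to hours: 11 x 24 = 264
Total: 264 + 4 = 268

268


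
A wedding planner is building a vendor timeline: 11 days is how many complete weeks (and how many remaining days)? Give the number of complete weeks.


Total days: 11
Days per week: 7
Division: 11 / 7 = 1 remainder 4
Complete weeks: 1
Remaining days: 4

1


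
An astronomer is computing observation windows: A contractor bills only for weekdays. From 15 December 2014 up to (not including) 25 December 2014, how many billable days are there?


Start: 2014-12-15 (Monday)
End (exclusive): 2014-12-25 (Thursday)
Total calendar days: 10
Full weeks: 10 // 7 = 1 -> 5 weekdays
Remaining 3 days starting on Monday:
  Mon(w), Tue(w), Wed(w) -> 3 weekdays
Total business days: 5 + 3 = 8

8


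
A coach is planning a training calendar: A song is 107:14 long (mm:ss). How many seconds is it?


Minutes: 107
Extra seconds: 14
Seconds per minute: 60
Minutes to seconds: 107 x 60 = 6420
Total: 6420 + 14 = 6434

6434


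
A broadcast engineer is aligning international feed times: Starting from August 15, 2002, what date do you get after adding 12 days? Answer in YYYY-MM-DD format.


Start: 2002-08-15
Adding 12 days
Days remaining in August: 16
Result: 2002-08-27

2002-08-27


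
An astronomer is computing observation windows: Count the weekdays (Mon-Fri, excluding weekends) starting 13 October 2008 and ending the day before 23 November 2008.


Start: 2008-10-13 (Monday)
End (exclusive): 2008-11-23 (Sunday)
Total calendar days: 41
Full weeks: 41 // 7 = 5 -> 25 weekdays
Remaining 6 days starting on Monday:
  Mon(w), Tue(w), Wed(w), Thu(w), Fri(w), Sat(-) -> 5 weekdays
Total business days: 25 + 5 = 30

30


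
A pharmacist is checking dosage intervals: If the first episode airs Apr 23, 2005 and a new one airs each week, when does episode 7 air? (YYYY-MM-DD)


First occurrence: 2005-04-23 (occurrence 1)
Each occurrence is 7 days after the previous.
Occurrence 7 is 6 weeks after the first.
6 weeks = 42 days
2005-04-23 + 42 days = 2005-06-04

2005-06-04


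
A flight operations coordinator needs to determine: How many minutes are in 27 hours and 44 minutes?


Hours: 27
Extra minutes: 44
Minutes per hour: 60
Hours to minutes: 27 x 60 = 1620
Total: 1620 + 44 = 1664

1664


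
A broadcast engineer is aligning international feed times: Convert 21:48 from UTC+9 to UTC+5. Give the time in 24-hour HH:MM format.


Local time: 21:48 at UTC+9 (offset 9h)
Target zone: UTC+5 (offset 5h)
Difference: 5 - (9) = -4 hours
Calculation: 21 + (-4) = 17
Result: 17:48

17:48


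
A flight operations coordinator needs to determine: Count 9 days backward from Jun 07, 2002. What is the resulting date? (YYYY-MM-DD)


Start: 2002-06-07
Subtracting 9 days
Days already passed in June: 7
After going back through June: 2 more days to subtract
May 2002 has 31 days, need 2
Result: 2002-05-29

2002-05-29


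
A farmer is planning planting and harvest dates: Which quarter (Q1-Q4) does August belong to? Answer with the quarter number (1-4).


Month: August (month 8)
Q1: January-March (months 1-3)
Q2: April-June (months 4-6)
Q3: July-September (months 7-9)
Q4: October-December (months 10-12)
Month 8 falls in Q3

3


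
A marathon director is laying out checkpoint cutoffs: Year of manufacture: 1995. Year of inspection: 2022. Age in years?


Birth year: 1995
Current year: 2022
Age = current year - birth year
Age = 2022 - 1995 = 27

27


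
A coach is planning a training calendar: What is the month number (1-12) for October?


Calendar month order:
9. September
10. October <--
11. November
October is month number 10

10


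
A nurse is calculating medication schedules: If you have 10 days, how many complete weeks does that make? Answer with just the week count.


Total days: 10
Days per week: 7
Division: 10 / 7 = 1 remainder 3
Complete weeks: 1
Remaining days: 3

1


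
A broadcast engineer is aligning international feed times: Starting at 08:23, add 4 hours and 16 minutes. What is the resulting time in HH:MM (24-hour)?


Start time: 08:23
Adding: 4 hours 16 minutes
Minutes: 23 + 16 = 39
Hours: 8 + 4 + 0 = 12
Result: 12:39

12:39


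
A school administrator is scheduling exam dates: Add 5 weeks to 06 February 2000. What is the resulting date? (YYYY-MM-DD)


Start: 2000-02-06
Weeks to add: 5
Convert to days: 5 x 7 = 35 days
Add 35 days to 2000-02-06
Result: 2000-03-12

2000-03-12


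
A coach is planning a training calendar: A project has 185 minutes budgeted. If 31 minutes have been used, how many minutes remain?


Total budget: 185 minutes
Time used: 31 minutes
Remaining: 185 - 31 = 154 minutes
Percent used: 16.8%
Percent remaining: 83.2%

154


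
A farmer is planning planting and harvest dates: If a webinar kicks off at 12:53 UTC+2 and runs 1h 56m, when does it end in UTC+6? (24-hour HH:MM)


Start: 12:53 in UTC+2
Step 1 - add duration:
  minutes: 53 + 56 = 109 (carry 1h)
  hours: 12 + 1 + 1 = 14
  end in UTC+2: 14:49
Step 2 - convert UTC+2 -> UTC+6:
  offset difference: 6 - (2) = 4 hours
  14 + (4) = 18 -> mod 24 = 18
Result: 18:49 in UTC+6

18:49


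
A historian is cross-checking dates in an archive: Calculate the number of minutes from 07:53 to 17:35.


Start time: 07:53 = 473 minutes from midnight
End time: 17:35 = 1055 minutes from midnight
Difference: 1055 - 473 = 582 minutes
That is 9 hours and 42 minutes

582


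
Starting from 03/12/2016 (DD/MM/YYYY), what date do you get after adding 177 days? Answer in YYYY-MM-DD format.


Start: 2016-12-03
Adding 177 days
Days remaining in December: 28
After December: 149 days still to add
January 2017: 31 days, 118 remaining
February 2017: 28 days, 90 remaining
March 2017: 31 days, 59 remaining
April 2017: 30 days, 29 remaining
Result: 2017-05-29

2017-05-29


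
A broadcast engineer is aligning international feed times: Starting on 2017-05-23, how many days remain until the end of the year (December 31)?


Start: May 23, 2017
End: December 31, 2017
Days left in May: 8
June: 30
July: 31
August: 31
September: 30
... plus remaining months
Sum of remaining months: 214
Total: 8 + 214 = 222

222


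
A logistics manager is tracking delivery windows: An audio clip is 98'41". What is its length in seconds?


Minutes: 98
Seconds: 41
Convert minutes to seconds: 98 x 60 = 5880
Add remaining seconds: 5880 + 41 = 5921

5921


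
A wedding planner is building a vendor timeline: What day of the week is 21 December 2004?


Date: 2004-12-21
January 1, 2004 is a Thursday
Day of year: 356
Offset from Jan 1: 355 days
355 mod 7 = 5
Result: Tuesday

Tuesday


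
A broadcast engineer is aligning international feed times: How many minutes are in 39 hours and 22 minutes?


Hours: 39
Minutes: 22
Convert hours to minutes: 39 x 60 = 2340
Add remaining minutes: 2340 + 22 = 2362

2362


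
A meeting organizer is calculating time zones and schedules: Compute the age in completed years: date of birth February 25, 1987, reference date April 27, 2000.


Birth: 1987-02-25
Reference: 2000-04-27
Year difference: 2000 - 1987 = 13
Has birthday (02-25) occurred by 04-27? Yes
Age in full years: 13

13


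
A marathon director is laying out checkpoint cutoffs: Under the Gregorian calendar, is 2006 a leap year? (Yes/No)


Year: 2006
Divisible by 4? 2006 / 4 = 501.5 -> No
Not divisible by 4, so NOT a leap year

No


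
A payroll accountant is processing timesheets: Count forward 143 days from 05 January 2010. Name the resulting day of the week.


Start: 2010-01-05 (Tuesday)
Step 1 - find target date: add 143 days
  2010-01-05 + 143 days = 2010-05-28
Step 2 - day of week:
  143 mod 7 = 3
  Tuesday + 3 days -> Friday
Result: Friday (2010-05-28)

Friday


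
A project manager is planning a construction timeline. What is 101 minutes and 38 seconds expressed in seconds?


Minutes: 101
Extra seconds: 38
Seconds per minute: 60
Minutes to seconds: 101 x 60 = 6060
Total: 6060 + 38 = 6098

6098


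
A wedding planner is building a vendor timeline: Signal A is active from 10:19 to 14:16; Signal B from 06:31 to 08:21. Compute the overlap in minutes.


Interval A: [619, 856] minutes from midnight
Interval B: [391, 501] minutes from midnight
Overlap start = max(619, 391) = 619
Overlap end = min(856, 501) = 501
End <= start, so the intervals do not overlap: 0 minutes

0


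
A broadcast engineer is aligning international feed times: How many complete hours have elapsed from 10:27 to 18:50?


Start: 10:27
End: 18:50
Hour difference: 18 - 10 = 8 hours
Minute difference: 50 - 27 = 23 minutes
Total minutes: 503
Complete hours: 503 / 60 = 8 (remainder 23)

8


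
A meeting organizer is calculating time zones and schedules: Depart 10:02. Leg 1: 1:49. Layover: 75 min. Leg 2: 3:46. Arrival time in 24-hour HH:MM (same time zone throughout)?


Depart: 10:02
Leg 1: +109 min -> 11:51
Layover: +75 min -> 13:06
Leg 2: +226 min -> 16:52
Total travel: 410 minutes = 6h 50m
Arrival: 16:52

16:52


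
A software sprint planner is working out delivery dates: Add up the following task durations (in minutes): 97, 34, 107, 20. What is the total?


Durations: 97, 34, 107, 20
Running sum: 97
+ 34 = 131
+ 107 = 238
+ 20 = 258
Total duration: 258 minutes
That is 4 hours and 18 minutes

258


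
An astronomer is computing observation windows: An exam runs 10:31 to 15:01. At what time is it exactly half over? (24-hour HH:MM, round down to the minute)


Start time: 10:31 = 631 minutes from midnight
End time: 15:01 = 901 minutes from midnight
Sum: 631 + 901 = 1532
Midpoint: 1532 / 2 = 766 minutes
Convert: 766 / 60 = 12 hours, 46 minutes
Result: 12:46

12:46


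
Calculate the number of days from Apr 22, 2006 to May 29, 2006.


Start date: 2006-04-22
End date: 2006-05-29
Apr 2006: +9 days
May 2006: +28 days
Total: 37 days

37


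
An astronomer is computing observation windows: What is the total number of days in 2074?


Year: 2074
Check leap year rules:
Divisible by 4? No
2074 is not a leap year
Days: 365

365


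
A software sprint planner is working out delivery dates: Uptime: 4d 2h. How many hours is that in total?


Days: 4
Extra hours: 2
Hours per day: 24
Days to hours: 4 x 24 = 96
Total: 96 + 2 = 98

98


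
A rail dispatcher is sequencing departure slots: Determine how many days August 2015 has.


Month: August
Year: 2015
August is a 31-day month
Total: 31 days

31


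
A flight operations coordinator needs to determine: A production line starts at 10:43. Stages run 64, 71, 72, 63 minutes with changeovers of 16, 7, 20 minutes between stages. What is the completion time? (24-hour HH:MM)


Start: 10:43 = 643 min from midnight
  after task 1 (64 min): 11:47
  after break (16 min): 12:03
  after task 2 (71 min): 13:14
  after break (7 min): 13:21
  after task 3 (72 min): 14:33
  after break (20 min): 14:53
  after task 4 (63 min): 15:56
Total elapsed: 313 minutes
End time: 15:56

15:56


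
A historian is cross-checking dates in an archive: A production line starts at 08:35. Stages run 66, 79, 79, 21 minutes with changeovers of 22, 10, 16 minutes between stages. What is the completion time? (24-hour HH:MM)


Start: 08:35 = 515 min from midnight
  after task 1 (66 min): 09:41
  after break (22 min): 10:03
  after task 2 (79 min): 11:22
  after break (10 min): 11:32
  after task 3 (79 min): 12:51
  after break (16 min): 13:07
  after task 4 (21 min): 13:28
Total elapsed: 293 minutes
End time: 13:28

13:28


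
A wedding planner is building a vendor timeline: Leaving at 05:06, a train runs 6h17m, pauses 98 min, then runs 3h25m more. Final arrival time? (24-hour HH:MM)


Depart: 05:06
Leg 1: +377 min -> 11:23
Layover: +98 min -> 13:01
Leg 2: +205 min -> 16:26
Total travel: 680 minutes = 11h 20m
Arrival: 16:26

16:26


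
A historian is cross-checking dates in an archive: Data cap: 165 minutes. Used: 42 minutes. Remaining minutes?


Total budget: 165 minutes
Time used: 42 minutes
Remaining: 165 - 42 = 123 minutes
Percent used: 25.5%
Percent remaining: 74.5%

123


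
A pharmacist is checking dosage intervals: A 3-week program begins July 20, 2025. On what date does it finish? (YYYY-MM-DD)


Start: 2025-07-20
Weeks to add: 3
Convert to days: 3 x 7 = 21 days
Add 21 days to 2025-07-20
Result: 2025-08-10

2025-08-10


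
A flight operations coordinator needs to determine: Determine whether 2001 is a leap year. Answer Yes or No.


Year: 2001
Divisible by 4? 2001 / 4 = 500.25 -> No
Not divisible by 4, so NOT a leap year

No


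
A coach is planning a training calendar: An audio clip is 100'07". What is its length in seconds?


Minutes: 100
Seconds: 7
Convert minutes to seconds: 100 x 60 = 6000
Add remaining seconds: 6000 + 7 = 6007

6007


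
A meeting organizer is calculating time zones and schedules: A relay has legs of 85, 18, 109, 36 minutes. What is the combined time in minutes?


Durations: 85, 18, 109, 36
Running sum: 85
+ 18 = 103
+ 109 = 212
+ 36 = 248
Total duration: 248 minutes
That is 4 hours and 8 minutes

248


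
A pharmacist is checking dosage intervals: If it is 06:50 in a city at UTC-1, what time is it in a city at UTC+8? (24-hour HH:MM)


Local time: 06:50 at UTC-1 (offset -1h)
Target zone: UTC+8 (offset 8h)
Difference: 8 - (-1) = 9 hours
Calculation: 6 + (9) = 15
Result: 15:50

15:50


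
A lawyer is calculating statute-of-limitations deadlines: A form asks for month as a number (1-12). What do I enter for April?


Calendar month order:
3. March
4. April <--
5. May
April is month number 4

4


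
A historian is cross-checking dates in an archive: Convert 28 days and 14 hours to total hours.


Days: 28
Extra hours: 14
Hours per day: 24
Days to hours: 28 x 24 = 672
Total: 672 + 14 = 686

686


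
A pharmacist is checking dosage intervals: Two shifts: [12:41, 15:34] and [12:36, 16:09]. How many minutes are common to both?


Interval A: [761, 934] minutes from midnight
Interval B: [756, 969] minutes from midnight
Overlap start = max(761, 756) = 761
Overlap end = min(934, 969) = 934
Overlap = 934 - 761 = 173 minutes

173


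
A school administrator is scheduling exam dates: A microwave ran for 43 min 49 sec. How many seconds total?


Minutes: 43
Extra seconds: 49
Seconds per minute: 60
Minutes to seconds: 43 x 60 = 2580
Total: 2580 + 49 = 2629

2629


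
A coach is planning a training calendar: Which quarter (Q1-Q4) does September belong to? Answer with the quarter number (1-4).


Month: September (month 9)
Q1: January-March (months 1-3)
Q2: April-June (months 4-6)
Q3: July-September (months 7-9)
Q4: October-December (months 10-12)
Month 9 falls in Q3

3


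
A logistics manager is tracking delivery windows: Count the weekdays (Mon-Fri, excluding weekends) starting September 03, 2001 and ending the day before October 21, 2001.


Start: 2001-09-03 (Monday)
End (exclusive): 2001-10-21 (Sunday)
Total calendar days: 48
Full weeks: 48 // 7 = 6 -> 30 weekdays
Remaining 6 days starting on Monday:
  Mon(w), Tue(w), Wed(w), Thu(w), Fri(w), Sat(-) -> 5 weekdays
Total business days: 30 + 5 = 35

35


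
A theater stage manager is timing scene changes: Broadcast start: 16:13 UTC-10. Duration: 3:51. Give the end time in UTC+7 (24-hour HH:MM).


Start: 16:13 in UTC-10
Step 1 - add duration:
  minutes: 13 + 51 = 64 (carry 1h)
  hours: 16 + 3 + 1 = 20
  end in UTC-10: 20:04
Step 2 - convert UTC-10 -> UTC+7:
  offset difference: 7 - (-10) = 17 hours
  20 + (17) = 37 -> mod 24 = 13
Result: 13:04 in UTC+7

13:04


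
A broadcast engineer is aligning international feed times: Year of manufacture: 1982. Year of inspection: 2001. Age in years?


Birth year: 1982
Current year: 2001
Age = current year - birth year
Age = 2001 - 1982 = 19

19


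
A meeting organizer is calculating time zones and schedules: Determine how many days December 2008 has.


Month: December
Year: 2008
December is a 31-day month
Total: 31 days

31


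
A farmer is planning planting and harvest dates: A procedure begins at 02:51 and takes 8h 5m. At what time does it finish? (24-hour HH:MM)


Start time: 02:51
Adding: 8 hours 5 minutes
Minutes: 51 + 5 = 56
Hours: 2 + 8 + 0 = 10
Result: 10:56

10:56


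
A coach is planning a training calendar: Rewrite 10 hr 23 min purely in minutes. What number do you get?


Hours: 10
Extra minutes: 23
Minutes per hour: 60
Hours to minutes: 10 x 60 = 600
Total: 600 + 23 = 623

623


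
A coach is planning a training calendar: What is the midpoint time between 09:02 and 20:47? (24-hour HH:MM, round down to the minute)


Start time: 09:02 = 542 minutes from midnight
End time: 20:47 = 1247 minutes from midnight
Sum: 542 + 1247 = 1789
Midpoint: 1789 / 2 = 894 minutes
Convert: 894 / 60 = 14 hours, 54 minutes
Result: 14:54

14:54


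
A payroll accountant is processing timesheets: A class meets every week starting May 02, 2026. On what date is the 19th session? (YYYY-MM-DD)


First occurrence: 2026-05-02 (occurrence 1)
Each occurrence is 7 days after the previous.
Occurrence 19 is 18 weeks after the first.
18 weeks = 126 days
2026-05-02 + 126 days = 2026-09-05

2026-09-05


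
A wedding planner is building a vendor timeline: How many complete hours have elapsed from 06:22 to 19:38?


Start: 06:22
End: 19:38
Hour difference: 19 - 6 = 13 hours
Minute difference: 38 - 22 = 16 minutes
Total minutes: 796
Complete hours: 796 / 60 = 13 (remainder 16)

13


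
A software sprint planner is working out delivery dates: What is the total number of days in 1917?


Year: 1917
Check leap year rules:
Divisible by 4? No
1917 is not a leap year
Days: 365

365


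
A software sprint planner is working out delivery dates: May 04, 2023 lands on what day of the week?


Date: 2023-05-04
January 1, 2023 is a Sunday
Day of year: 124
Offset from Jan 1: 123 days
123 mod 7 = 4
Result: Thursday

Thursday


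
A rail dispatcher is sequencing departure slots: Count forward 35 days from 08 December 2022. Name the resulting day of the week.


Start: 2022-12-08 (Thursday)
Step 1 - find target date: add 35 days
  2022-12-08 + 35 days = 2023-01-12
Step 2 - day of week:
  35 mod 7 = 0
  Thursday + 0 days -> Thursday
Result: Thursday (2023-01-12)

Thursday


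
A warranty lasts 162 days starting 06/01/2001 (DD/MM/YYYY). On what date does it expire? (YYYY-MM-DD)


Start: 2001-01-06
Adding 162 days
Days remaining in January: 25
After January: 137 days still to add
February 2001: 28 days, 109 remaining
March 2001: 31 days, 78 remaining
April 2001: 30 days, 48 remaining
May 2001: 31 days, 17 remaining
Result: 2001-06-17

2001-06-17


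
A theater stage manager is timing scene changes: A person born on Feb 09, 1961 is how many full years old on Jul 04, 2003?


Birth: 1961-02-09
Reference: 2003-07-04
Year difference: 2003 - 1961 = 42
Has birthday (02-09) occurred by 07-04? Yes
Age in full years: 42

42


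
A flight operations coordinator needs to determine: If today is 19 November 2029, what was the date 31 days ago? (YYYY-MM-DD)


Start: 2029-11-19
Subtracting 31 days
Days already passed in November: 19
After going back through November: 12 more days to subtract
October 2029 has 31 days, need 12
Result: 2029-10-19

2029-10-19


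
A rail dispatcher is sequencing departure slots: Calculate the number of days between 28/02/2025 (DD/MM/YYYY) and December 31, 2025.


Start: February 28, 2025
End: December 31, 2025
Days left in February: 0
March: 31
April: 30
May: 31
June: 30
... plus remaining months
Sum of remaining months: 306
Total: 0 + 306 = 306

306


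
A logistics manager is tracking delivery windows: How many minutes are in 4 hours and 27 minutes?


Hours: 4
Minutes: 27
Convert hours to minutes: 4 x 60 = 240
Add remaining minutes: 240 + 27 = 267

267


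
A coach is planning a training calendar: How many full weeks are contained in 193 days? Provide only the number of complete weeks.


Total days: 193
Days per week: 7
Division: 193 / 7 = 27 remainder 4
Complete weeks: 27
Remaining days: 4

27


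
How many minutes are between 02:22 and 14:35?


Start time: 02:22 = 142 minutes from midnight
End time: 14:35 = 875 minutes from midnight
Difference: 875 - 142 = 733 minutes
That is 12 hours and 13 minutes

733


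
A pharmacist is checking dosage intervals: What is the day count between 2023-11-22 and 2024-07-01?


Start date: 2023-11-22
End date: 2024-07-01
Nov 2023: +9 days
Dec 2023: +31 days
Jan 2024: +31 days
... (5 more months)
Total: 222 days

222


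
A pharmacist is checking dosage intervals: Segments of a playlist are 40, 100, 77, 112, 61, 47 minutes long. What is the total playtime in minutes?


Durations: 40, 100, 77, 112, 61, 47
Running sum: 40
+ 100 = 140
+ 77 = 217
+ 112 = 329
+ 61 = 390
+ 47 = 437
Total duration: 437 minutes
That is 7 hours and 17 minutes

437


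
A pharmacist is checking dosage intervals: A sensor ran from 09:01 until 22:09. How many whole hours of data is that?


Start: 09:01
End: 22:09
Hour difference: 22 - 9 = 13 hours
Minute difference: 9 - 1 = 8 minutes
Total minutes: 788
Complete hours: 788 / 60 = 13 (remainder 8)

13


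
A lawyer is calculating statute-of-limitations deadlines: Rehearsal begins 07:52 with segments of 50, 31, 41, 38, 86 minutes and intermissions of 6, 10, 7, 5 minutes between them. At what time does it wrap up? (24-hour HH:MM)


Start: 07:52 = 472 min from midnight
  after task 1 (50 min): 08:42
  after break (6 min): 08:48
  after task 2 (31 min): 09:19
  after break (10 min): 09:29
  after task 3 (41 min): 10:10
  after break (7 min): 10:17
  after task 4 (38 min): 10:55
  after break (5 min): 11:00
  after task 5 (86 min): 12:26
Total elapsed: 274 minutes
End time: 12:26

12:26
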